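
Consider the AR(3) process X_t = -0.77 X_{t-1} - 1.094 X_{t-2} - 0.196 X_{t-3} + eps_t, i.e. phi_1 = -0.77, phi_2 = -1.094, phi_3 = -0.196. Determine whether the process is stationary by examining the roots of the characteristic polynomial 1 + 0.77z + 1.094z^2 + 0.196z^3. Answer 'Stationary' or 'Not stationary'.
\text{Stationary}

The AR(p) characteristic polynomial is P(z) = 1 + 0.77z + 1.094z^2 + 0.196z^3.
Stationarity requires all roots to lie outside the unit circle, i.e. |z| > 1 for every root.
Degree 3: look for a simple real root z0 first, then factor out (1 - z/z0) and solve the remaining quadratic.
Testing z0 = -5: P(-5) = 1 + (0.77)(-5) + (1.094)(-5)^2 + (0.196)(-5)^3
  = 1 + (-3.85) + (27.35) + (-24.5) = 0.  So z_0 = -5 is a root, |z_0| = 5.
Divide out the factor (1 + 0.2 z) = (1 - z/z0) (since 1/z0 = -0.2):
  P(z) = (1 + 0.2 z)(1 + (0.57) z + (0.98) z^2)
  [check: z-coef 0.57 - (-0.2) = 0.77; z^2-coef 0.98 - (-0.2)(0.57) = 1.094; z^3-coef -(-0.2)(0.98) = 0.196.]
Remaining roots from the quadratic factor 1 + (0.57) z + (0.98) z^2:
  Set 1 + (0.57) z + (0.98) z^2 = 0, i.e. a z^2 + b z + c = 0 with a = 0.98, b = 0.57, c = 1.
  Discriminant D = b^2 - 4ac = (0.57)^2 - 4*(0.98)*1 = 0.3249 - (3.92) = -3.5951.
  D < 0, so the roots are the complex-conjugate pair z = (-b +/- i sqrt(-D)) / (2a) = -0.2908 +/- 0.9674i.
  For a conjugate pair |z|^2 = z * conj(z) = (product of roots) = c/a = 1/(0.98) = 1.020408, so |z| = sqrt(1.020408) = 1.0102 for both roots.
Moduli of all roots: 5.0000, 1.0102, 1.0102.
All moduli strictly greater than 1? Yes.
Verdict: Stationary.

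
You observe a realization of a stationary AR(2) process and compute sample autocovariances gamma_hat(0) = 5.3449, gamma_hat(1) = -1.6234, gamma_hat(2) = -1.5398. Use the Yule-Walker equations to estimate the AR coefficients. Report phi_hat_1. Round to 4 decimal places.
\hat\phi_{1} = -0.4310

The Yule-Walker equations for an AR(p) process read, in matrix form,
  Gamma_p phi = r_p,   with   (Gamma_p)_{ij} = gamma(|i - j|),
                       (r_p)_i = gamma(i),   i,j = 1..p.
Substitute the sample gammas (Toeplitz matrix and right-hand side of size 2):
  Gamma_p = [[5.3449, -1.6234], [-1.6234, 5.3449]]
  r_p     = [-1.6234, -1.5398]
Written out:
  5.3449 phi_1 - 1.6234 phi_2 = -1.6234
  -1.6234 phi_1 + 5.3449 phi_2 = -1.5398
Solve by Cramer's rule:
  det = gamma(0)^2 - gamma(1)^2 = (5.3449)^2 - (-1.6234)^2 = 28.56795601 - 2.63542756 = 25.93252845
  phi_hat_1 = [gamma(1) gamma(0) - gamma(1) gamma(2)] / det = [(-1.6234)(5.3449) - (-1.6234)(-1.5398)] / 25.93252845 = -11.17662198 / 25.93252845 = -0.431
  phi_hat_2 = [gamma(0) gamma(2) - gamma(1)^2] / det = [(5.3449)(-1.5398) - (-1.6234)^2] / 25.93252845 = -10.86550458 / 25.93252845 = -0.419
So phi_hat = [-0.4310, -0.4190].
Therefore phi_hat_1 = -0.4310.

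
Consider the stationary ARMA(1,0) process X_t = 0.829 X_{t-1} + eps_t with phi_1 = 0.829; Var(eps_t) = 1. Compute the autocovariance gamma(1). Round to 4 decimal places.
\gamma(1) = 2.6506

Multiply the model equation by X_{t-k} and take expectations. With theta_0 = psi_0 = 1 and psi_j the MA(infinity) weights, this gives
  gamma(k) - sum_i phi_i gamma(k-i) = c_k,
  c_k = sigma^2 * sum_{j=k..q} theta_j psi_{j-k}   (c_k = 0 for k > q),
using gamma(-m) = gamma(m).
Pure AR (q = 0): c_0 = sigma^2 = 1, c_k = 0 for k >= 1.
Equations for k = 0 and k = 1 (AR order 1):
  gamma(0) = phi_1 gamma(1) + c_0
  gamma(1) = phi_1 gamma(0) + c_1
Substituting the second into the first: gamma(0) (1 - phi_1^2) = c_0 + phi_1 c_1, so
  gamma(0) = c_0 / (1 - phi_1^2) = 1 / (1 - (0.829)^2) = 1 / 0.312759 = 3.19735.
  gamma(1) = phi_1 gamma(0) = (0.829)(3.19735) = 2.650603.
Therefore gamma(1) = 2.6506 (to 4 decimal places).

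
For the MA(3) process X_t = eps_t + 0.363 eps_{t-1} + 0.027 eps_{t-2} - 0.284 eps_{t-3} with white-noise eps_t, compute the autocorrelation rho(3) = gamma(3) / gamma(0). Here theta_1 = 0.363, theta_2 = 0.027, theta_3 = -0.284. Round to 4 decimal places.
\rho(3) = -0.2341

For an MA(q) process with theta_0 = 1, the autocovariance is
  gamma(k) = sigma^2 * sum_{i=0..q-k} theta_i * theta_{i+k},
and rho(k) = gamma(k) / gamma(0). Sigma^2 cancels.
  numerator   = (1)*(-0.284) = -0.284.
  denominator = (1)^2 + (0.363)^2 + (0.027)^2 + (-0.284)^2 = 1.213154.
  rho(3) = -0.284 / 1.213154 = -0.2341.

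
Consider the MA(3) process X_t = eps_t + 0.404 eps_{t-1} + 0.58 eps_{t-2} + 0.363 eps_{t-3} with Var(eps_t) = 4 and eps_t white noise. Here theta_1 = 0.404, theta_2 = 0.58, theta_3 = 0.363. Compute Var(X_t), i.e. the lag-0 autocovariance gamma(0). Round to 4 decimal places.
\gamma(0) = 6.5255

For an MA(q) process X_t = eps_t + sum_i theta_i eps_{t-i} with
Var(eps_t) = sigma^2, the variance is
  gamma(0) = sigma^2 * (1 + sum_i theta_i^2).
  sum_i theta_i^2 = (0.404)^2 + (0.58)^2 + (0.363)^2 = 0.163216 + 0.3364 + 0.131769 = 0.631385.
  gamma(0) = 4 * (1 + 0.631385) = 4 * 1.631385 = 6.52554, which rounds to 6.5255.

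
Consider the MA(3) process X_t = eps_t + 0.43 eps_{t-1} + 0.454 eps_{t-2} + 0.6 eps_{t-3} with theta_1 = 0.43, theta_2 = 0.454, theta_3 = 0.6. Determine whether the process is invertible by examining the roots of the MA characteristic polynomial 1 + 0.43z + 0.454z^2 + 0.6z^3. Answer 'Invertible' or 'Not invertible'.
\text{Invertible}

The MA(q) characteristic polynomial is P(z) = 1 + 0.43z + 0.454z^2 + 0.6z^3.
Invertibility requires all roots to lie outside the unit circle, i.e. |z| > 1 for every root.
Degree 3: look for a simple real root z0 first, then factor out (1 - z/z0) and solve the remaining quadratic.
Testing z0 = -1.25: P(-1.25) = 1 + (0.43)(-1.25) + (0.454)(-1.25)^2 + (0.6)(-1.25)^3
  = 1 + (-0.5375) + (0.709375) + (-1.171875) = 0.  So z_0 = -1.25 is a root, |z_0| = 1.25.
Divide out the factor (1 + 0.8 z) = (1 - z/z0) (since 1/z0 = -0.8):
  P(z) = (1 + 0.8 z)(1 + (-0.37) z + (0.75) z^2)
  [check: z-coef -0.37 - (-0.8) = 0.43; z^2-coef 0.75 - (-0.8)(-0.37) = 0.454; z^3-coef -(-0.8)(0.75) = 0.6.]
Remaining roots from the quadratic factor 1 + (-0.37) z + (0.75) z^2:
  Set 1 + (-0.37) z + (0.75) z^2 = 0, i.e. a z^2 + b z + c = 0 with a = 0.75, b = -0.37, c = 1.
  Discriminant D = b^2 - 4ac = (-0.37)^2 - 4*(0.75)*1 = 0.1369 - (3) = -2.8631.
  D < 0, so the roots are the complex-conjugate pair z = (-b +/- i sqrt(-D)) / (2a) = 0.2467 +/- 1.128i.
  For a conjugate pair |z|^2 = z * conj(z) = (product of roots) = c/a = 1/(0.75) = 1.333333, so |z| = sqrt(1.333333) = 1.1547 for both roots.
Moduli of all roots: 1.2500, 1.1547, 1.1547.
All moduli strictly greater than 1? Yes.
Verdict: Invertible.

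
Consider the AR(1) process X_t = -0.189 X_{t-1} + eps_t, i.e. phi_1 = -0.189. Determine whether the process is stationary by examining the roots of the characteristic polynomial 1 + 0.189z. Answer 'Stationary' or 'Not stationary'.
\text{Stationary}

The AR(p) characteristic polynomial is P(z) = 1 + 0.189z.
Stationarity requires all roots to lie outside the unit circle, i.e. |z| > 1 for every root.
This is linear in z: 1 + (0.189) z = 0  =>  z = -1/(0.189) = -5.291005,  |z| = 5.291005.
Moduli of all roots: 5.2910.
All moduli strictly greater than 1? Yes.
Verdict: Stationary.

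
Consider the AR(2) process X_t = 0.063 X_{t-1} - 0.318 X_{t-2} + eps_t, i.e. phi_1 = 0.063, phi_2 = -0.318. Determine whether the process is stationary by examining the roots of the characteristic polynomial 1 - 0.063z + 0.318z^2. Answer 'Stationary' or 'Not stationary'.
\text{Stationary}

The AR(p) characteristic polynomial is P(z) = 1 - 0.063z + 0.318z^2.
Stationarity requires all roots to lie outside the unit circle, i.e. |z| > 1 for every root.
Set 1 + (-0.063) z + (0.318) z^2 = 0, i.e. a z^2 + b z + c = 0 with a = 0.318, b = -0.063, c = 1.
Discriminant D = b^2 - 4ac = (-0.063)^2 - 4*(0.318)*1 = 0.003969 - (1.272) = -1.268031.
D < 0, so the roots are the complex-conjugate pair z = (-b +/- i sqrt(-D)) / (2a) = 0.0991 +/- 1.7705i.
For a conjugate pair |z|^2 = z * conj(z) = (product of roots) = c/a = 1/(0.318) = 3.144654, so |z| = sqrt(3.144654) = 1.7733 for both roots.
Moduli of all roots: 1.7733, 1.7733.
All moduli strictly greater than 1? Yes.
Verdict: Stationary.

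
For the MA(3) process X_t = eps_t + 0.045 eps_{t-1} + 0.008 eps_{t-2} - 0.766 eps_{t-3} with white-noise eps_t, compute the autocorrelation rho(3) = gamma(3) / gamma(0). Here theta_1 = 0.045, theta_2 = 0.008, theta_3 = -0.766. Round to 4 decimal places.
\rho(3) = -0.4821

For an MA(q) process with theta_0 = 1, the autocovariance is
  gamma(k) = sigma^2 * sum_{i=0..q-k} theta_i * theta_{i+k},
and rho(k) = gamma(k) / gamma(0). Sigma^2 cancels.
  numerator   = (1)*(-0.766) = -0.766.
  denominator = (1)^2 + (0.045)^2 + (0.008)^2 + (-0.766)^2 = 1.588845.
  rho(3) = -0.766 / 1.588845 = -0.4821.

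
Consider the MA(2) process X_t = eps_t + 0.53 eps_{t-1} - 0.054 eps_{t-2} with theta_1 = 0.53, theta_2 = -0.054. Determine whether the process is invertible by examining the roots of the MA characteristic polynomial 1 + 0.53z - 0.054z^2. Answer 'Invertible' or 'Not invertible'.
\text{Invertible}

The MA(q) characteristic polynomial is P(z) = 1 + 0.53z - 0.054z^2.
Invertibility requires all roots to lie outside the unit circle, i.e. |z| > 1 for every root.
Set 1 + (0.53) z + (-0.054) z^2 = 0, i.e. a z^2 + b z + c = 0 with a = -0.054, b = 0.53, c = 1.
Discriminant D = b^2 - 4ac = (0.53)^2 - 4*(-0.054)*1 = 0.2809 - (-0.216) = 0.4969.
D >= 0, so the roots are real: z = (-b +/- sqrt(D)) / (2a) = (-0.53 +/- 0.704911) / (-0.108).
  z_1 = (-0.53 + 0.704911) / (-0.108) = -1.6195,   |z_1| = 1.6195.
  z_2 = (-0.53 - 0.704911) / (-0.108) = 11.4344,   |z_2| = 11.4344.
Moduli of all roots: 1.6195, 11.4344.
All moduli strictly greater than 1? Yes.
Verdict: Invertible.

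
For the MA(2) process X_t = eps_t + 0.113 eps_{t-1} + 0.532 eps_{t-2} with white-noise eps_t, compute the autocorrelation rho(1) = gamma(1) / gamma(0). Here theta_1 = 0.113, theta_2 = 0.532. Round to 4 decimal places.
\rho(1) = 0.1336

For an MA(q) process with theta_0 = 1, the autocovariance is
  gamma(k) = sigma^2 * sum_{i=0..q-k} theta_i * theta_{i+k},
and rho(k) = gamma(k) / gamma(0). Sigma^2 cancels.
  numerator   = (1)*(0.113) + (0.113)*(0.532) = 0.173116.
  denominator = (1)^2 + (0.113)^2 + (0.532)^2 = 1.295793.
  rho(1) = 0.173116 / 1.295793 = 0.1336.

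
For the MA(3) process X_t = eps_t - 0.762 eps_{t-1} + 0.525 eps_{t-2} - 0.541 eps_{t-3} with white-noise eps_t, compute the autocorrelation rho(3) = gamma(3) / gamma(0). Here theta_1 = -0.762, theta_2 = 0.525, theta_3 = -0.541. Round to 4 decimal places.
\rho(3) = -0.2518

For an MA(q) process with theta_0 = 1, the autocovariance is
  gamma(k) = sigma^2 * sum_{i=0..q-k} theta_i * theta_{i+k},
and rho(k) = gamma(k) / gamma(0). Sigma^2 cancels.
  numerator   = (1)*(-0.541) = -0.541.
  denominator = (1)^2 + (-0.762)^2 + (0.525)^2 + (-0.541)^2 = 2.14895.
  rho(3) = -0.541 / 2.14895 = -0.2518.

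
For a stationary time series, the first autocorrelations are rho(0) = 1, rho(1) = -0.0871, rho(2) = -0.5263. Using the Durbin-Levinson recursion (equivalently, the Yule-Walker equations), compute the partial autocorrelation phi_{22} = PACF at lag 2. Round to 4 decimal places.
\phi_{22} = -0.5380

The PACF at lag k is phi_{kk}, the last component of the solution
to the Yule-Walker system G_k phi = r_k where
  (G_k)_{ij} = rho(|i - j|), (r_k)_i = rho(i), i,j = 1..k.
Equivalently, Durbin-Levinson gives phi_{kk} iteratively:
  phi_{11} = rho(1)
  phi_{kk} = [rho(k) - sum_{j=1..k-1} phi_{k-1,j} rho(k-j)]
            / [1 - sum_{j=1..k-1} phi_{k-1,j} rho(j)],
  phi_{k,j} = phi_{k-1,j} - phi_{kk} phi_{k-1,k-j},  j = 1..k-1.
Step k = 1:
  phi_11 = rho(1) = -0.0871.
Step k = 2:
  phi_22 = [rho(2) - phi_11 rho(1)] / [1 - phi_11 rho(1)] = [-0.5263 - (-0.0871)(-0.0871)] / [1 - (-0.0871)(-0.0871)]
         = -0.53388641 / 0.99241359 = -0.538.
Therefore phi_{22} = -0.5380.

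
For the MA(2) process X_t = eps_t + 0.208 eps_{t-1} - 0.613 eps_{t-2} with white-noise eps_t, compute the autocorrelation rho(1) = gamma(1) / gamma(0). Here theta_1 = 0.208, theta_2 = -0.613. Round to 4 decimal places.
\rho(1) = 0.0567

For an MA(q) process with theta_0 = 1, the autocovariance is
  gamma(k) = sigma^2 * sum_{i=0..q-k} theta_i * theta_{i+k},
and rho(k) = gamma(k) / gamma(0). Sigma^2 cancels.
  numerator   = (1)*(0.208) + (0.208)*(-0.613) = 0.080496.
  denominator = (1)^2 + (0.208)^2 + (-0.613)^2 = 1.419033.
  rho(1) = 0.080496 / 1.419033 = 0.0567.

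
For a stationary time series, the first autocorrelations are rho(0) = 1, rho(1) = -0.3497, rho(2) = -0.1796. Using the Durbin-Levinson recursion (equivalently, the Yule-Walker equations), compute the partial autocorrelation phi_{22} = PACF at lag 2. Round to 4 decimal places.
\phi_{22} = -0.3440

The PACF at lag k is phi_{kk}, the last component of the solution
to the Yule-Walker system G_k phi = r_k where
  (G_k)_{ij} = rho(|i - j|), (r_k)_i = rho(i), i,j = 1..k.
Equivalently, Durbin-Levinson gives phi_{kk} iteratively:
  phi_{11} = rho(1)
  phi_{kk} = [rho(k) - sum_{j=1..k-1} phi_{k-1,j} rho(k-j)]
            / [1 - sum_{j=1..k-1} phi_{k-1,j} rho(j)],
  phi_{k,j} = phi_{k-1,j} - phi_{kk} phi_{k-1,k-j},  j = 1..k-1.
Step k = 1:
  phi_11 = rho(1) = -0.3497.
Step k = 2:
  phi_22 = [rho(2) - phi_11 rho(1)] / [1 - phi_11 rho(1)] = [-0.1796 - (-0.3497)(-0.3497)] / [1 - (-0.3497)(-0.3497)]
         = -0.30189009 / 0.87770991 = -0.344.
Therefore phi_{22} = -0.3440.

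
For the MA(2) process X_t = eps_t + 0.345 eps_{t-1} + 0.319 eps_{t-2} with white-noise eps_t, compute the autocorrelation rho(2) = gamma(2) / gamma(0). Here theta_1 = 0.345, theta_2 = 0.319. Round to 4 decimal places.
\rho(2) = 0.2613

For an MA(q) process with theta_0 = 1, the autocovariance is
  gamma(k) = sigma^2 * sum_{i=0..q-k} theta_i * theta_{i+k},
and rho(k) = gamma(k) / gamma(0). Sigma^2 cancels.
  numerator   = (1)*(0.319) = 0.319.
  denominator = (1)^2 + (0.345)^2 + (0.319)^2 = 1.220786.
  rho(2) = 0.319 / 1.220786 = 0.2613.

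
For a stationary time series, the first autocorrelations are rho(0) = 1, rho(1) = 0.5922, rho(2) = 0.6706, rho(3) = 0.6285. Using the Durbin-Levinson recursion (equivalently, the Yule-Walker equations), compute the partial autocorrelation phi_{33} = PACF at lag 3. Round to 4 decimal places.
\phi_{33} = 0.2751

The PACF at lag k is phi_{kk}, the last component of the solution
to the Yule-Walker system G_k phi = r_k where
  (G_k)_{ij} = rho(|i - j|), (r_k)_i = rho(i), i,j = 1..k.
Equivalently, Durbin-Levinson gives phi_{kk} iteratively:
  phi_{11} = rho(1)
  phi_{kk} = [rho(k) - sum_{j=1..k-1} phi_{k-1,j} rho(k-j)]
            / [1 - sum_{j=1..k-1} phi_{k-1,j} rho(j)],
  phi_{k,j} = phi_{k-1,j} - phi_{kk} phi_{k-1,k-j},  j = 1..k-1.
Step k = 1:
  phi_11 = rho(1) = 0.5922.
Step k = 2:
  phi_22 = [rho(2) - phi_11 rho(1)] / [1 - phi_11 rho(1)] = [0.6706 - (0.5922)(0.5922)] / [1 - (0.5922)(0.5922)]
         = 0.31989916 / 0.64929916 = 0.492684.
  Update: phi_21 = phi_11 - phi_22 phi_11 = 0.5922 - (0.492684)(0.5922) = 0.300433.
Step k = 3:
  phi_33 = [rho(3) - phi_21 rho(2) - phi_22 rho(1)] / [1 - phi_21 rho(1) - phi_22 rho(2)]
    numerator   = 0.6285 - (0.300433)(0.6706) - (0.492684)(0.5922) = 0.13526252
    denominator = 1 - (0.300433)(0.5922) - (0.492684)(0.6706) = 0.49169003
  phi_33 = 0.13526252 / 0.49169003 = 0.2751.
Therefore phi_{33} = 0.2751.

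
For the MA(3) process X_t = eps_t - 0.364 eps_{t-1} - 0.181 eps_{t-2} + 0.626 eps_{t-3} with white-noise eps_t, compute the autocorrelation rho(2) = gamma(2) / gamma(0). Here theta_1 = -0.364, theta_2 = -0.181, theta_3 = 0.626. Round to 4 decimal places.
\rho(2) = -0.2626

For an MA(q) process with theta_0 = 1, the autocovariance is
  gamma(k) = sigma^2 * sum_{i=0..q-k} theta_i * theta_{i+k},
and rho(k) = gamma(k) / gamma(0). Sigma^2 cancels.
  numerator   = (1)*(-0.181) + (-0.364)*(0.626) = -0.408864.
  denominator = (1)^2 + (-0.364)^2 + (-0.181)^2 + (0.626)^2 = 1.557133.
  rho(2) = -0.408864 / 1.557133 = -0.2626.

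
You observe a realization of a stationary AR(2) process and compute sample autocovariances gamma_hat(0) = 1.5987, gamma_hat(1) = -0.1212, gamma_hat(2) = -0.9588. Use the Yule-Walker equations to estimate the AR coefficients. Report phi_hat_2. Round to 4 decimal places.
\hat\phi_{2} = -0.6090

The Yule-Walker equations for an AR(p) process read, in matrix form,
  Gamma_p phi = r_p,   with   (Gamma_p)_{ij} = gamma(|i - j|),
                       (r_p)_i = gamma(i),   i,j = 1..p.
Substitute the sample gammas (Toeplitz matrix and right-hand side of size 2):
  Gamma_p = [[1.5987, -0.1212], [-0.1212, 1.5987]]
  r_p     = [-0.1212, -0.9588]
Written out:
  1.5987 phi_1 - 0.1212 phi_2 = -0.1212
  -0.1212 phi_1 + 1.5987 phi_2 = -0.9588
Solve by Cramer's rule:
  det = gamma(0)^2 - gamma(1)^2 = (1.5987)^2 - (-0.1212)^2 = 2.55584169 - 0.01468944 = 2.54115225
  phi_hat_1 = [gamma(1) gamma(0) - gamma(1) gamma(2)] / det = [(-0.1212)(1.5987) - (-0.1212)(-0.9588)] / 2.54115225 = -0.309969 / 2.54115225 = -0.122
  phi_hat_2 = [gamma(0) gamma(2) - gamma(1)^2] / det = [(1.5987)(-0.9588) - (-0.1212)^2] / 2.54115225 = -1.547523 / 2.54115225 = -0.609
So phi_hat = [-0.1220, -0.6090].
Therefore phi_hat_2 = -0.6090.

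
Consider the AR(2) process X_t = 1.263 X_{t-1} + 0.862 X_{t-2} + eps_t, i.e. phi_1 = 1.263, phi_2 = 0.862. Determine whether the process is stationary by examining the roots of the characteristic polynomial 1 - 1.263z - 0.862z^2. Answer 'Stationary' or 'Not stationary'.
\text{Not stationary}

The AR(p) characteristic polynomial is P(z) = 1 - 1.263z - 0.862z^2.
Stationarity requires all roots to lie outside the unit circle, i.e. |z| > 1 for every root.
Set 1 + (-1.263) z + (-0.862) z^2 = 0, i.e. a z^2 + b z + c = 0 with a = -0.862, b = -1.263, c = 1.
Discriminant D = b^2 - 4ac = (-1.263)^2 - 4*(-0.862)*1 = 1.595169 - (-3.448) = 5.043169.
D >= 0, so the roots are real: z = (-b +/- sqrt(D)) / (2a) = (1.263 +/- 2.2457) / (-1.724).
  z_1 = (1.263 + 2.2457) / (-1.724) = -2.0352,   |z_1| = 2.0352.
  z_2 = (1.263 - 2.2457) / (-1.724) = 0.57,   |z_2| = 0.57.
Moduli of all roots: 2.0352, 0.5700.
All moduli strictly greater than 1? No.
Verdict: Not stationary.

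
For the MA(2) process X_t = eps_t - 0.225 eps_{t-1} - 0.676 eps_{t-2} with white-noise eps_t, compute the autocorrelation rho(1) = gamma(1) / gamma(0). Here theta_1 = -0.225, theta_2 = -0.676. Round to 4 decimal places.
\rho(1) = -0.0484

For an MA(q) process with theta_0 = 1, the autocovariance is
  gamma(k) = sigma^2 * sum_{i=0..q-k} theta_i * theta_{i+k},
and rho(k) = gamma(k) / gamma(0). Sigma^2 cancels.
  numerator   = (1)*(-0.225) + (-0.225)*(-0.676) = -0.0729.
  denominator = (1)^2 + (-0.225)^2 + (-0.676)^2 = 1.507601.
  rho(1) = -0.0729 / 1.507601 = -0.0484.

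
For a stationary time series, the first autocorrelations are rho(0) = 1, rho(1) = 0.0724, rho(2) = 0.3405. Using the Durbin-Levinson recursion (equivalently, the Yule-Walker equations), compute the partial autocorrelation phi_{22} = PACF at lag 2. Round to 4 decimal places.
\phi_{22} = 0.3370

The PACF at lag k is phi_{kk}, the last component of the solution
to the Yule-Walker system G_k phi = r_k where
  (G_k)_{ij} = rho(|i - j|), (r_k)_i = rho(i), i,j = 1..k.
Equivalently, Durbin-Levinson gives phi_{kk} iteratively:
  phi_{11} = rho(1)
  phi_{kk} = [rho(k) - sum_{j=1..k-1} phi_{k-1,j} rho(k-j)]
            / [1 - sum_{j=1..k-1} phi_{k-1,j} rho(j)],
  phi_{k,j} = phi_{k-1,j} - phi_{kk} phi_{k-1,k-j},  j = 1..k-1.
Step k = 1:
  phi_11 = rho(1) = 0.0724.
Step k = 2:
  phi_22 = [rho(2) - phi_11 rho(1)] / [1 - phi_11 rho(1)] = [0.3405 - (0.0724)(0.0724)] / [1 - (0.0724)(0.0724)]
         = 0.33525824 / 0.99475824 = 0.337.
Therefore phi_{22} = 0.3370.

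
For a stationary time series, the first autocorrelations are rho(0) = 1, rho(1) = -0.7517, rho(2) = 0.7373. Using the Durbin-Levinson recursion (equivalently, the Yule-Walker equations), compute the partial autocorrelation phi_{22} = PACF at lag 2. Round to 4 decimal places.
\phi_{22} = 0.3960

The PACF at lag k is phi_{kk}, the last component of the solution
to the Yule-Walker system G_k phi = r_k where
  (G_k)_{ij} = rho(|i - j|), (r_k)_i = rho(i), i,j = 1..k.
Equivalently, Durbin-Levinson gives phi_{kk} iteratively:
  phi_{11} = rho(1)
  phi_{kk} = [rho(k) - sum_{j=1..k-1} phi_{k-1,j} rho(k-j)]
            / [1 - sum_{j=1..k-1} phi_{k-1,j} rho(j)],
  phi_{k,j} = phi_{k-1,j} - phi_{kk} phi_{k-1,k-j},  j = 1..k-1.
Step k = 1:
  phi_11 = rho(1) = -0.7517.
Step k = 2:
  phi_22 = [rho(2) - phi_11 rho(1)] / [1 - phi_11 rho(1)] = [0.7373 - (-0.7517)(-0.7517)] / [1 - (-0.7517)(-0.7517)]
         = 0.17224711 / 0.43494711 = 0.396.
Therefore phi_{22} = 0.3960.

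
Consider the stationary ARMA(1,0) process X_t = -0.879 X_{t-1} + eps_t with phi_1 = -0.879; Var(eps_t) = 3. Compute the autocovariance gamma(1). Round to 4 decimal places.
\gamma(1) = -11.5984

Multiply the model equation by X_{t-k} and take expectations. With theta_0 = psi_0 = 1 and psi_j the MA(infinity) weights, this gives
  gamma(k) - sum_i phi_i gamma(k-i) = c_k,
  c_k = sigma^2 * sum_{j=k..q} theta_j psi_{j-k}   (c_k = 0 for k > q),
using gamma(-m) = gamma(m).
Pure AR (q = 0): c_0 = sigma^2 = 3, c_k = 0 for k >= 1.
Equations for k = 0 and k = 1 (AR order 1):
  gamma(0) = phi_1 gamma(1) + c_0
  gamma(1) = phi_1 gamma(0) + c_1
Substituting the second into the first: gamma(0) (1 - phi_1^2) = c_0 + phi_1 c_1, so
  gamma(0) = c_0 / (1 - phi_1^2) = 3 / (1 - (-0.879)^2) = 3 / 0.227359 = 13.194991.
  gamma(1) = phi_1 gamma(0) = (-0.879)(13.194991) = -11.598397.
Therefore gamma(1) = -11.5984 (to 4 decimal places).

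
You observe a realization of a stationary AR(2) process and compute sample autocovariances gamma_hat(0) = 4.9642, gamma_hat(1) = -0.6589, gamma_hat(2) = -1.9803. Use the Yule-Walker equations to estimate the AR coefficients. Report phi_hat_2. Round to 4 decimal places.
\hat\phi_{2} = -0.4240

The Yule-Walker equations for an AR(p) process read, in matrix form,
  Gamma_p phi = r_p,   with   (Gamma_p)_{ij} = gamma(|i - j|),
                       (r_p)_i = gamma(i),   i,j = 1..p.
Substitute the sample gammas (Toeplitz matrix and right-hand side of size 2):
  Gamma_p = [[4.9642, -0.6589], [-0.6589, 4.9642]]
  r_p     = [-0.6589, -1.9803]
Written out:
  4.9642 phi_1 - 0.6589 phi_2 = -0.6589
  -0.6589 phi_1 + 4.9642 phi_2 = -1.9803
Solve by Cramer's rule:
  det = gamma(0)^2 - gamma(1)^2 = (4.9642)^2 - (-0.6589)^2 = 24.64328164 - 0.43414921 = 24.20913243
  phi_hat_1 = [gamma(1) gamma(0) - gamma(1) gamma(2)] / det = [(-0.6589)(4.9642) - (-0.6589)(-1.9803)] / 24.20913243 = -4.57573105 / 24.20913243 = -0.189
  phi_hat_2 = [gamma(0) gamma(2) - gamma(1)^2] / det = [(4.9642)(-1.9803) - (-0.6589)^2] / 24.20913243 = -10.26475447 / 24.20913243 = -0.424
So phi_hat = [-0.1890, -0.4240].
Therefore phi_hat_2 = -0.4240.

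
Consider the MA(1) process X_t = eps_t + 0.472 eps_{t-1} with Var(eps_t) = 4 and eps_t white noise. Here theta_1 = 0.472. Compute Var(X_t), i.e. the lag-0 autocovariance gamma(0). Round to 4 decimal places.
\gamma(0) = 4.8911

For an MA(q) process X_t = eps_t + sum_i theta_i eps_{t-i} with
Var(eps_t) = sigma^2, the variance is
  gamma(0) = sigma^2 * (1 + sum_i theta_i^2).
  sum_i theta_i^2 = (0.472)^2 = 0.222784.
  gamma(0) = 4 * (1 + 0.222784) = 4 * 1.222784 = 4.891136, which rounds to 4.8911.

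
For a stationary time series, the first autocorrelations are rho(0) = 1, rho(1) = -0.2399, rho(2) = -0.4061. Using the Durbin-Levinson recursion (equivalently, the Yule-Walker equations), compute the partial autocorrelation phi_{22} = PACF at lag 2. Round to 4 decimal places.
\phi_{22} = -0.4920

The PACF at lag k is phi_{kk}, the last component of the solution
to the Yule-Walker system G_k phi = r_k where
  (G_k)_{ij} = rho(|i - j|), (r_k)_i = rho(i), i,j = 1..k.
Equivalently, Durbin-Levinson gives phi_{kk} iteratively:
  phi_{11} = rho(1)
  phi_{kk} = [rho(k) - sum_{j=1..k-1} phi_{k-1,j} rho(k-j)]
            / [1 - sum_{j=1..k-1} phi_{k-1,j} rho(j)],
  phi_{k,j} = phi_{k-1,j} - phi_{kk} phi_{k-1,k-j},  j = 1..k-1.
Step k = 1:
  phi_11 = rho(1) = -0.2399.
Step k = 2:
  phi_22 = [rho(2) - phi_11 rho(1)] / [1 - phi_11 rho(1)] = [-0.4061 - (-0.2399)(-0.2399)] / [1 - (-0.2399)(-0.2399)]
         = -0.46365201 / 0.94244799 = -0.492.
Therefore phi_{22} = -0.4920.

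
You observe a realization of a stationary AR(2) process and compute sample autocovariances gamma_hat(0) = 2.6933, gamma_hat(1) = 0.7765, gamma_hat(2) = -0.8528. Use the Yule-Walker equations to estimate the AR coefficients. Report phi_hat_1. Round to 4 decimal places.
\hat\phi_{1} = 0.4140

The Yule-Walker equations for an AR(p) process read, in matrix form,
  Gamma_p phi = r_p,   with   (Gamma_p)_{ij} = gamma(|i - j|),
                       (r_p)_i = gamma(i),   i,j = 1..p.
Substitute the sample gammas (Toeplitz matrix and right-hand side of size 2):
  Gamma_p = [[2.6933, 0.7765], [0.7765, 2.6933]]
  r_p     = [0.7765, -0.8528]
Written out:
  2.6933 phi_1 + 0.7765 phi_2 = 0.7765
  0.7765 phi_1 + 2.6933 phi_2 = -0.8528
Solve by Cramer's rule:
  det = gamma(0)^2 - gamma(1)^2 = (2.6933)^2 - (0.7765)^2 = 7.25386489 - 0.60295225 = 6.65091264
  phi_hat_1 = [gamma(1) gamma(0) - gamma(1) gamma(2)] / det = [(0.7765)(2.6933) - (0.7765)(-0.8528)] / 6.65091264 = 2.75354665 / 6.65091264 = 0.414
  phi_hat_2 = [gamma(0) gamma(2) - gamma(1)^2] / det = [(2.6933)(-0.8528) - (0.7765)^2] / 6.65091264 = -2.89979849 / 6.65091264 = -0.436
So phi_hat = [0.4140, -0.4360].
Therefore phi_hat_1 = 0.4140.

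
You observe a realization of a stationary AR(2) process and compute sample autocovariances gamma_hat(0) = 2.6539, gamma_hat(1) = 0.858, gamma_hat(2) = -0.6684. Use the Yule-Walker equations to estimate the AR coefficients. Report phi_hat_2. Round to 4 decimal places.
\hat\phi_{2} = -0.3980

The Yule-Walker equations for an AR(p) process read, in matrix form,
  Gamma_p phi = r_p,   with   (Gamma_p)_{ij} = gamma(|i - j|),
                       (r_p)_i = gamma(i),   i,j = 1..p.
Substitute the sample gammas (Toeplitz matrix and right-hand side of size 2):
  Gamma_p = [[2.6539, 0.858], [0.858, 2.6539]]
  r_p     = [0.858, -0.6684]
Written out:
  2.6539 phi_1 + 0.858 phi_2 = 0.858
  0.858 phi_1 + 2.6539 phi_2 = -0.6684
Solve by Cramer's rule:
  det = gamma(0)^2 - gamma(1)^2 = (2.6539)^2 - (0.858)^2 = 7.04318521 - 0.736164 = 6.30702121
  phi_hat_1 = [gamma(1) gamma(0) - gamma(1) gamma(2)] / det = [(0.858)(2.6539) - (0.858)(-0.6684)] / 6.30702121 = 2.8505334 / 6.30702121 = 0.452
  phi_hat_2 = [gamma(0) gamma(2) - gamma(1)^2] / det = [(2.6539)(-0.6684) - (0.858)^2] / 6.30702121 = -2.51003076 / 6.30702121 = -0.398
So phi_hat = [0.4520, -0.3980].
Therefore phi_hat_2 = -0.3980.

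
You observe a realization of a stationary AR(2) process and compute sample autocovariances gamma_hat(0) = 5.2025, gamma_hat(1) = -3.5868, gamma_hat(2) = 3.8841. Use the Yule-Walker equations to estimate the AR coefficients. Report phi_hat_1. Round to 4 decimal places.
\hat\phi_{1} = -0.3330

The Yule-Walker equations for an AR(p) process read, in matrix form,
  Gamma_p phi = r_p,   with   (Gamma_p)_{ij} = gamma(|i - j|),
                       (r_p)_i = gamma(i),   i,j = 1..p.
Substitute the sample gammas (Toeplitz matrix and right-hand side of size 2):
  Gamma_p = [[5.2025, -3.5868], [-3.5868, 5.2025]]
  r_p     = [-3.5868, 3.8841]
Written out:
  5.2025 phi_1 - 3.5868 phi_2 = -3.5868
  -3.5868 phi_1 + 5.2025 phi_2 = 3.8841
Solve by Cramer's rule:
  det = gamma(0)^2 - gamma(1)^2 = (5.2025)^2 - (-3.5868)^2 = 27.06600625 - 12.86513424 = 14.20087201
  phi_hat_1 = [gamma(1) gamma(0) - gamma(1) gamma(2)] / det = [(-3.5868)(5.2025) - (-3.5868)(3.8841)] / 14.20087201 = -4.72883712 / 14.20087201 = -0.333
  phi_hat_2 = [gamma(0) gamma(2) - gamma(1)^2] / det = [(5.2025)(3.8841) - (-3.5868)^2] / 14.20087201 = 7.34189601 / 14.20087201 = 0.517
So phi_hat = [-0.3330, 0.5170].
Therefore phi_hat_1 = -0.3330.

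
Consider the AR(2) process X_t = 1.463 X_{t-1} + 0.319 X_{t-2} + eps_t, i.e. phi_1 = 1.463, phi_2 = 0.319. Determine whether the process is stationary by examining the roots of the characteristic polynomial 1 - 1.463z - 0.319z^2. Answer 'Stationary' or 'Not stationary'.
\text{Not stationary}

The AR(p) characteristic polynomial is P(z) = 1 - 1.463z - 0.319z^2.
Stationarity requires all roots to lie outside the unit circle, i.e. |z| > 1 for every root.
Set 1 + (-1.463) z + (-0.319) z^2 = 0, i.e. a z^2 + b z + c = 0 with a = -0.319, b = -1.463, c = 1.
Discriminant D = b^2 - 4ac = (-1.463)^2 - 4*(-0.319)*1 = 2.140369 - (-1.276) = 3.416369.
D >= 0, so the roots are real: z = (-b +/- sqrt(D)) / (2a) = (1.463 +/- 1.848342) / (-0.638).
  z_1 = (1.463 + 1.848342) / (-0.638) = -5.1902,   |z_1| = 5.1902.
  z_2 = (1.463 - 1.848342) / (-0.638) = 0.604,   |z_2| = 0.604.
Moduli of all roots: 5.1902, 0.6040.
All moduli strictly greater than 1? No.
Verdict: Not stationary.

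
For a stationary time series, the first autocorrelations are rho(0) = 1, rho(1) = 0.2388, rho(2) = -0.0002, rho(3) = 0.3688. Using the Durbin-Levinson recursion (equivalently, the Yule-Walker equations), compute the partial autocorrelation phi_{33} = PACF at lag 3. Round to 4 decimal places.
\phi_{33} = 0.4080

The PACF at lag k is phi_{kk}, the last component of the solution
to the Yule-Walker system G_k phi = r_k where
  (G_k)_{ij} = rho(|i - j|), (r_k)_i = rho(i), i,j = 1..k.
Equivalently, Durbin-Levinson gives phi_{kk} iteratively:
  phi_{11} = rho(1)
  phi_{kk} = [rho(k) - sum_{j=1..k-1} phi_{k-1,j} rho(k-j)]
            / [1 - sum_{j=1..k-1} phi_{k-1,j} rho(j)],
  phi_{k,j} = phi_{k-1,j} - phi_{kk} phi_{k-1,k-j},  j = 1..k-1.
Step k = 1:
  phi_11 = rho(1) = 0.2388.
Step k = 2:
  phi_22 = [rho(2) - phi_11 rho(1)] / [1 - phi_11 rho(1)] = [-0.0002 - (0.2388)(0.2388)] / [1 - (0.2388)(0.2388)]
         = -0.05722544 / 0.94297456 = -0.060686.
  Update: phi_21 = phi_11 - phi_22 phi_11 = 0.2388 - (-0.060686)(0.2388) = 0.253292.
Step k = 3:
  phi_33 = [rho(3) - phi_21 rho(2) - phi_22 rho(1)] / [1 - phi_21 rho(1) - phi_22 rho(2)]
    numerator   = 0.3688 - (0.253292)(-0.0002) - (-0.060686)(0.2388) = 0.3833425
    denominator = 1 - (0.253292)(0.2388) - (-0.060686)(-0.0002) = 0.93950177
  phi_33 = 0.3833425 / 0.93950177 = 0.408.
Therefore phi_{33} = 0.4080.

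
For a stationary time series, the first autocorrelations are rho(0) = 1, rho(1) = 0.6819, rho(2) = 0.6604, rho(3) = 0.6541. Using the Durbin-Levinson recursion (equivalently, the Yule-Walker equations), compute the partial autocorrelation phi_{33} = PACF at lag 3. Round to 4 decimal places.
\phi_{33} = 0.2571

The PACF at lag k is phi_{kk}, the last component of the solution
to the Yule-Walker system G_k phi = r_k where
  (G_k)_{ij} = rho(|i - j|), (r_k)_i = rho(i), i,j = 1..k.
Equivalently, Durbin-Levinson gives phi_{kk} iteratively:
  phi_{11} = rho(1)
  phi_{kk} = [rho(k) - sum_{j=1..k-1} phi_{k-1,j} rho(k-j)]
            / [1 - sum_{j=1..k-1} phi_{k-1,j} rho(j)],
  phi_{k,j} = phi_{k-1,j} - phi_{kk} phi_{k-1,k-j},  j = 1..k-1.
Step k = 1:
  phi_11 = rho(1) = 0.6819.
Step k = 2:
  phi_22 = [rho(2) - phi_11 rho(1)] / [1 - phi_11 rho(1)] = [0.6604 - (0.6819)(0.6819)] / [1 - (0.6819)(0.6819)]
         = 0.19541239 / 0.53501239 = 0.365248.
  Update: phi_21 = phi_11 - phi_22 phi_11 = 0.6819 - (0.365248)(0.6819) = 0.432837.
Step k = 3:
  phi_33 = [rho(3) - phi_21 rho(2) - phi_22 rho(1)] / [1 - phi_21 rho(1) - phi_22 rho(2)]
    numerator   = 0.6541 - (0.432837)(0.6604) - (0.365248)(0.6819) = 0.1191915
    denominator = 1 - (0.432837)(0.6819) - (0.365248)(0.6604) = 0.46363834
  phi_33 = 0.1191915 / 0.46363834 = 0.2571.
Therefore phi_{33} = 0.2571.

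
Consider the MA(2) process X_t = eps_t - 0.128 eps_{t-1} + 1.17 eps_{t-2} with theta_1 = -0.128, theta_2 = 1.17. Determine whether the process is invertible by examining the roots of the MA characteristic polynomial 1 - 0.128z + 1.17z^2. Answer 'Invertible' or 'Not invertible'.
\text{Not invertible}

The MA(q) characteristic polynomial is P(z) = 1 - 0.128z + 1.17z^2.
Invertibility requires all roots to lie outside the unit circle, i.e. |z| > 1 for every root.
Set 1 + (-0.128) z + (1.17) z^2 = 0, i.e. a z^2 + b z + c = 0 with a = 1.17, b = -0.128, c = 1.
Discriminant D = b^2 - 4ac = (-0.128)^2 - 4*(1.17)*1 = 0.016384 - (4.68) = -4.663616.
D < 0, so the roots are the complex-conjugate pair z = (-b +/- i sqrt(-D)) / (2a) = 0.0547 +/- 0.9229i.
For a conjugate pair |z|^2 = z * conj(z) = (product of roots) = c/a = 1/(1.17) = 0.854701, so |z| = sqrt(0.854701) = 0.9245 for both roots.
Moduli of all roots: 0.9245, 0.9245.
All moduli strictly greater than 1? No.
Verdict: Not invertible.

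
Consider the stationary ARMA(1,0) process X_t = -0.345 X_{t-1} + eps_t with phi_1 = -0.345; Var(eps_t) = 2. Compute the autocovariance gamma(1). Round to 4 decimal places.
\gamma(1) = -0.7832

Multiply the model equation by X_{t-k} and take expectations. With theta_0 = psi_0 = 1 and psi_j the MA(infinity) weights, this gives
  gamma(k) - sum_i phi_i gamma(k-i) = c_k,
  c_k = sigma^2 * sum_{j=k..q} theta_j psi_{j-k}   (c_k = 0 for k > q),
using gamma(-m) = gamma(m).
Pure AR (q = 0): c_0 = sigma^2 = 2, c_k = 0 for k >= 1.
Equations for k = 0 and k = 1 (AR order 1):
  gamma(0) = phi_1 gamma(1) + c_0
  gamma(1) = phi_1 gamma(0) + c_1
Substituting the second into the first: gamma(0) (1 - phi_1^2) = c_0 + phi_1 c_1, so
  gamma(0) = c_0 / (1 - phi_1^2) = 2 / (1 - (-0.345)^2) = 2 / 0.880975 = 2.270212.
  gamma(1) = phi_1 gamma(0) = (-0.345)(2.270212) = -0.783223.
Therefore gamma(1) = -0.7832 (to 4 decimal places).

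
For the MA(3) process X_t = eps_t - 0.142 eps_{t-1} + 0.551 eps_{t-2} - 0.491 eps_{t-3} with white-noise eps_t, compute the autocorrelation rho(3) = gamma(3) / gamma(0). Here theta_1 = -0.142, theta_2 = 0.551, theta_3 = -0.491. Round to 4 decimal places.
\rho(3) = -0.3138

For an MA(q) process with theta_0 = 1, the autocovariance is
  gamma(k) = sigma^2 * sum_{i=0..q-k} theta_i * theta_{i+k},
and rho(k) = gamma(k) / gamma(0). Sigma^2 cancels.
  numerator   = (1)*(-0.491) = -0.491.
  denominator = (1)^2 + (-0.142)^2 + (0.551)^2 + (-0.491)^2 = 1.564846.
  rho(3) = -0.491 / 1.564846 = -0.3138.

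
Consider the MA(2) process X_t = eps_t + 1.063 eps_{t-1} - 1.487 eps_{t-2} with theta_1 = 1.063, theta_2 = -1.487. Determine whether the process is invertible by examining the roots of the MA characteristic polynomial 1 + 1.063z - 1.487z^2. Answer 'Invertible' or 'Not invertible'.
\text{Not invertible}

The MA(q) characteristic polynomial is P(z) = 1 + 1.063z - 1.487z^2.
Invertibility requires all roots to lie outside the unit circle, i.e. |z| > 1 for every root.
Set 1 + (1.063) z + (-1.487) z^2 = 0, i.e. a z^2 + b z + c = 0 with a = -1.487, b = 1.063, c = 1.
Discriminant D = b^2 - 4ac = (1.063)^2 - 4*(-1.487)*1 = 1.129969 - (-5.948) = 7.077969.
D >= 0, so the roots are real: z = (-b +/- sqrt(D)) / (2a) = (-1.063 +/- 2.660445) / (-2.974).
  z_1 = (-1.063 + 2.660445) / (-2.974) = -0.5371,   |z_1| = 0.5371.
  z_2 = (-1.063 - 2.660445) / (-2.974) = 1.252,   |z_2| = 1.252.
Moduli of all roots: 0.5371, 1.2520.
All moduli strictly greater than 1? No.
Verdict: Not invertible.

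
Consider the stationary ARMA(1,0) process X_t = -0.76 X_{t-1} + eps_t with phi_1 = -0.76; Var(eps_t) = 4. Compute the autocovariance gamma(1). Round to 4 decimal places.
\gamma(1) = -7.1970

Multiply the model equation by X_{t-k} and take expectations. With theta_0 = psi_0 = 1 and psi_j the MA(infinity) weights, this gives
  gamma(k) - sum_i phi_i gamma(k-i) = c_k,
  c_k = sigma^2 * sum_{j=k..q} theta_j psi_{j-k}   (c_k = 0 for k > q),
using gamma(-m) = gamma(m).
Pure AR (q = 0): c_0 = sigma^2 = 4, c_k = 0 for k >= 1.
Equations for k = 0 and k = 1 (AR order 1):
  gamma(0) = phi_1 gamma(1) + c_0
  gamma(1) = phi_1 gamma(0) + c_1
Substituting the second into the first: gamma(0) (1 - phi_1^2) = c_0 + phi_1 c_1, so
  gamma(0) = c_0 / (1 - phi_1^2) = 4 / (1 - (-0.76)^2) = 4 / 0.4224 = 9.469697.
  gamma(1) = phi_1 gamma(0) = (-0.76)(9.469697) = -7.19697.
Therefore gamma(1) = -7.1970 (to 4 decimal places).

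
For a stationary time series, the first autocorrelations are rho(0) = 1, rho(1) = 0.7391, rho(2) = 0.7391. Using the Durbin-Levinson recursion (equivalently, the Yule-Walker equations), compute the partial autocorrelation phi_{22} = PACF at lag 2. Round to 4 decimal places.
\phi_{22} = 0.4250

The PACF at lag k is phi_{kk}, the last component of the solution
to the Yule-Walker system G_k phi = r_k where
  (G_k)_{ij} = rho(|i - j|), (r_k)_i = rho(i), i,j = 1..k.
Equivalently, Durbin-Levinson gives phi_{kk} iteratively:
  phi_{11} = rho(1)
  phi_{kk} = [rho(k) - sum_{j=1..k-1} phi_{k-1,j} rho(k-j)]
            / [1 - sum_{j=1..k-1} phi_{k-1,j} rho(j)],
  phi_{k,j} = phi_{k-1,j} - phi_{kk} phi_{k-1,k-j},  j = 1..k-1.
Step k = 1:
  phi_11 = rho(1) = 0.7391.
Step k = 2:
  phi_22 = [rho(2) - phi_11 rho(1)] / [1 - phi_11 rho(1)] = [0.7391 - (0.7391)(0.7391)] / [1 - (0.7391)(0.7391)]
         = 0.19283119 / 0.45373119 = 0.425.
Therefore phi_{22} = 0.4250.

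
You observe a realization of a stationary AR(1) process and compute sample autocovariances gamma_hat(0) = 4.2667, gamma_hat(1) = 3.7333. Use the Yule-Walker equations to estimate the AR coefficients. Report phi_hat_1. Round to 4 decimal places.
\hat\phi_{1} = 0.8750

The Yule-Walker equations for an AR(p) process read, in matrix form,
  Gamma_p phi = r_p,   with   (Gamma_p)_{ij} = gamma(|i - j|),
                       (r_p)_i = gamma(i),   i,j = 1..p.
Substitute the sample gammas (Toeplitz matrix and right-hand side of size 1):
  Gamma_p = [[4.2667]]
  r_p     = [3.7333]
With p = 1 this is the single equation gamma(0) phi_1 = gamma(1):
  phi_hat_1 = gamma(1) / gamma(0) = 3.7333 / 4.2667 = 0.8750.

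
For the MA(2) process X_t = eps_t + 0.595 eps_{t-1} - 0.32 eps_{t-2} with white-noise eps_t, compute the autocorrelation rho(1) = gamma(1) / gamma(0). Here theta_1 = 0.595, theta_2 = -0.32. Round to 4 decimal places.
\rho(1) = 0.2778

For an MA(q) process with theta_0 = 1, the autocovariance is
  gamma(k) = sigma^2 * sum_{i=0..q-k} theta_i * theta_{i+k},
and rho(k) = gamma(k) / gamma(0). Sigma^2 cancels.
  numerator   = (1)*(0.595) + (0.595)*(-0.32) = 0.4046.
  denominator = (1)^2 + (0.595)^2 + (-0.32)^2 = 1.456425.
  rho(1) = 0.4046 / 1.456425 = 0.2778.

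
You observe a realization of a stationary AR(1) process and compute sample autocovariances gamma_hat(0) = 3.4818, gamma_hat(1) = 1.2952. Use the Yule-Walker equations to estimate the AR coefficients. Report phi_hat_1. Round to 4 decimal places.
\hat\phi_{1} = 0.3720

The Yule-Walker equations for an AR(p) process read, in matrix form,
  Gamma_p phi = r_p,   with   (Gamma_p)_{ij} = gamma(|i - j|),
                       (r_p)_i = gamma(i),   i,j = 1..p.
Substitute the sample gammas (Toeplitz matrix and right-hand side of size 1):
  Gamma_p = [[3.4818]]
  r_p     = [1.2952]
With p = 1 this is the single equation gamma(0) phi_1 = gamma(1):
  phi_hat_1 = gamma(1) / gamma(0) = 1.2952 / 3.4818 = 0.3720.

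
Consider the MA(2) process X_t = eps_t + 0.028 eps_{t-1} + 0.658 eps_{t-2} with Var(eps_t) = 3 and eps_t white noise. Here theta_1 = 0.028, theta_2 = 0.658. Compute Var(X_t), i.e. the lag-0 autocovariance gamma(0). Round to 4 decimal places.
\gamma(0) = 4.3012

For an MA(q) process X_t = eps_t + sum_i theta_i eps_{t-i} with
Var(eps_t) = sigma^2, the variance is
  gamma(0) = sigma^2 * (1 + sum_i theta_i^2).
  sum_i theta_i^2 = (0.028)^2 + (0.658)^2 = 0.000784 + 0.432964 = 0.433748.
  gamma(0) = 3 * (1 + 0.433748) = 3 * 1.433748 = 4.301244, which rounds to 4.3012.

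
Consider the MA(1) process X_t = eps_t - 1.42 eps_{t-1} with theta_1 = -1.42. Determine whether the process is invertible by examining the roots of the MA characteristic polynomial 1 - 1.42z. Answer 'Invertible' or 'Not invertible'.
\text{Not invertible}

The MA(q) characteristic polynomial is P(z) = 1 - 1.42z.
Invertibility requires all roots to lie outside the unit circle, i.e. |z| > 1 for every root.
This is linear in z: 1 + (-1.42) z = 0  =>  z = -1/(-1.42) = 0.704225,  |z| = 0.704225.
Moduli of all roots: 0.7042.
All moduli strictly greater than 1? No.
Verdict: Not invertible.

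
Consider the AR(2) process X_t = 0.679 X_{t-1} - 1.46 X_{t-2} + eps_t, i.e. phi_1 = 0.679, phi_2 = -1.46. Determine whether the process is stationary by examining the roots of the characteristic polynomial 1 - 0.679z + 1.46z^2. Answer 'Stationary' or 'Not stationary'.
\text{Not stationary}

The AR(p) characteristic polynomial is P(z) = 1 - 0.679z + 1.46z^2.
Stationarity requires all roots to lie outside the unit circle, i.e. |z| > 1 for every root.
Set 1 + (-0.679) z + (1.46) z^2 = 0, i.e. a z^2 + b z + c = 0 with a = 1.46, b = -0.679, c = 1.
Discriminant D = b^2 - 4ac = (-0.679)^2 - 4*(1.46)*1 = 0.461041 - (5.84) = -5.378959.
D < 0, so the roots are the complex-conjugate pair z = (-b +/- i sqrt(-D)) / (2a) = 0.2325 +/- 0.7943i.
For a conjugate pair |z|^2 = z * conj(z) = (product of roots) = c/a = 1/(1.46) = 0.684932, so |z| = sqrt(0.684932) = 0.8276 for both roots.
Moduli of all roots: 0.8276, 0.8276.
All moduli strictly greater than 1? No.
Verdict: Not stationary.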